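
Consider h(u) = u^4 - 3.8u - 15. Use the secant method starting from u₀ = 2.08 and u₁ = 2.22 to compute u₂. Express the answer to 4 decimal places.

h(2.08) = -4.186263, h(2.22) = 0.853127
u₂ = 2.220000 − 0.853127·(2.220000 − 2.080000) / (0.853127 − (-4.186263)) = 2.220000 − (0.119438)/(5.039390) = 2.196299

2.1963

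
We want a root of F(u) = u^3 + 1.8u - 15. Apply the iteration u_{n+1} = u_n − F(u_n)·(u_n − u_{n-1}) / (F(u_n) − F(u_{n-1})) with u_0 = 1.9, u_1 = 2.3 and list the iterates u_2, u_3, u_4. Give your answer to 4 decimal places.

F(1.9) = -4.721000, F(2.3) = 1.307000
u_2 = 2.300000 − 1.307000·(2.300000 − 1.900000) / (1.307000 − (-4.721000)) = 2.300000 − (0.522800)/(6.028000) = 2.213271
F(2.213271) = -0.174246
u_3 = 2.213271 − (-0.174246)·(2.213271 − 2.300000) / (-0.174246 − 1.307000) = 2.213271 − (0.015112)/(-1.481246) = 2.223474
F(2.223474) = -0.005260
u_4 = 2.223474 − (-0.005260)·(2.223474 − 2.213271) / (-0.005260 − (-0.174246)) = 2.223474 − (-0.000054)/(0.168986) = 2.223791

2.2133, 2.2235, 2.2238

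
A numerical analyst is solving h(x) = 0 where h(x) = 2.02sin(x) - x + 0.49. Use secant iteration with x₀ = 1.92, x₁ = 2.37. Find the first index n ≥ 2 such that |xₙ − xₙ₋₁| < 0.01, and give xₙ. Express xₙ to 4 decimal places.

n = 4, xₙ = 2.1644

h(1.92) = 0.468084, h(2.37) = -0.471499
x₂ = 2.370000 − (-0.471499)·(0.450000)/(-0.939583) = 2.144182;  |Δ| = 0.225818
h(2.144182) = 0.042757
x₃ = 2.144182 − 0.042757·(-0.225818)/(0.514256) = 2.162958;  |Δ| = 0.018775
h(2.162958) = 0.003110
x₄ = 2.162958 − 0.003110·(0.018775)/(-0.039647) = 2.164430;  |Δ| = 0.001473
|x₄ − x₃| = 0.001473 < 0.01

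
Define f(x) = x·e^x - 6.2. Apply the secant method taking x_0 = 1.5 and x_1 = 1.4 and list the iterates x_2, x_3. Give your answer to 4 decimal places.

f(1.5) = 0.522534, f(1.4) = -0.522720
x_2 = 1.400000 − (-0.522720)·(1.400000 − 1.500000) / (-0.522720 − 0.522534) = 1.400000 − (0.052272)/(-1.045254) = 1.450009
f(1.450009) = -0.018391
x_3 = 1.450009 − (-0.018391)·(1.450009 − 1.400000) / (-0.018391 − (-0.522720)) = 1.450009 − (-0.000920)/(0.504329) = 1.451833

1.4500, 1.4518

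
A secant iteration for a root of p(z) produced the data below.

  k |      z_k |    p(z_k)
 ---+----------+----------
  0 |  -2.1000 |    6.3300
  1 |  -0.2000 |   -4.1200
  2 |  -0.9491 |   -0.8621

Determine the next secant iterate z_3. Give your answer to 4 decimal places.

-1.1473

z_3 = -0.9491 − (-0.8621)·(-0.9491 − (-0.2000)) / (-0.8621 − (-4.1200))
   = -0.9491 − (0.645799)/(3.257900) = -1.147326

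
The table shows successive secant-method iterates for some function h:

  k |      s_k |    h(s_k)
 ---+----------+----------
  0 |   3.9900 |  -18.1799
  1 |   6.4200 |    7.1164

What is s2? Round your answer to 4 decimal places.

s2 = 6.4200 − 7.1164·(6.4200 − 3.9900) / (7.1164 − (-18.1799))
   = 6.4200 − (17.292852)/(25.296300) = 5.736388

5.7364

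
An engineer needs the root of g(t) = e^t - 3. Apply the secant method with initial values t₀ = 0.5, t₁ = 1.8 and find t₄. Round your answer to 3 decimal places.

g(0.5) = -1.35128, g(1.8) = 3.04965
t₂ = 1.80000 − 3.04965·(1.80000 − 0.50000) / (3.04965 − (-1.35128)) = 1.80000 − (3.96454)/(4.40093) = 0.89916
g(0.89916) = -0.54247
t₃ = 0.89916 − (-0.54247)·(0.89916 − 1.80000) / (-0.54247 − 3.04965) = 0.89916 − (0.48868)/(-3.59212) = 1.03520
g(1.03520) = -0.18433
t₄ = 1.03520 − (-0.18433)·(1.03520 − 0.89916) / (-0.18433 − (-0.54247)) = 1.03520 − (-0.02508)/(0.35814) = 1.10522

1.105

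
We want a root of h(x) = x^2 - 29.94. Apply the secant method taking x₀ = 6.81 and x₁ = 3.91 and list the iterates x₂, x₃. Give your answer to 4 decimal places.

5.2768, 5.5049

h(6.81) = 16.436100, h(3.91) = -14.651900
x₂ = 3.910000 − (-14.651900)·(3.910000 − 6.810000) / (-14.651900 − 16.436100) = 3.910000 − (42.490510)/(-31.088000) = 5.276782
h(5.276782) = -2.095575
x₃ = 5.276782 − (-2.095575)·(5.276782 − 3.910000) / (-2.095575 − (-14.651900)) = 5.276782 − (-2.864193)/(12.556325) = 5.504889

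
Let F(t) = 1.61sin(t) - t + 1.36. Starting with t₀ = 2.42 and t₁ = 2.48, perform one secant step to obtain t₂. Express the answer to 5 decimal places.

2.42158

F(2.42) = 0.0035357, F(2.48) = -0.1308574
t₂ = 2.4800000 − (-0.1308574)·(2.4800000 − 2.4200000) / (-0.1308574 − 0.0035357) = 2.4800000 − (-0.0078514)/(-0.1343932) = 2.4215785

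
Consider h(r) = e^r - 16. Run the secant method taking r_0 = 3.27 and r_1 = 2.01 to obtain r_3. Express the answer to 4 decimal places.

h(3.27) = 10.311339, h(2.01) = -8.536683
r_2 = 2.010000 − (-8.536683)·(2.010000 − 3.270000) / (-8.536683 − 10.311339) = 2.010000 − (10.756220)/(-18.848022) = 2.580682
h(2.580682) = -2.793863
r_3 = 2.580682 − (-2.793863)·(2.580682 − 2.010000) / (-2.793863 − (-8.536683)) = 2.580682 − (-1.594406)/(5.742820) = 2.858316

2.8583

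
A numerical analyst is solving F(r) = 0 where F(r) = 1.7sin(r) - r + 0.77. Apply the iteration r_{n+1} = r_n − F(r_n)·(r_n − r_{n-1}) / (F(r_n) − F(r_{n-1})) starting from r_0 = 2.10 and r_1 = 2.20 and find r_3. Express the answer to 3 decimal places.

F(2.10) = 0.13746, F(2.20) = -0.05556
r_2 = 2.20000 − (-0.05556)·(2.20000 − 2.10000) / (-0.05556 − 0.13746) = 2.20000 − (-0.00556)/(-0.19301) = 2.17122
F(2.17122) = 0.00145
r_3 = 2.17122 − 0.00145·(2.17122 − 2.20000) / (0.00145 − (-0.05556)) = 2.17122 − (-0.00004)/(0.05701) = 2.17195

2.172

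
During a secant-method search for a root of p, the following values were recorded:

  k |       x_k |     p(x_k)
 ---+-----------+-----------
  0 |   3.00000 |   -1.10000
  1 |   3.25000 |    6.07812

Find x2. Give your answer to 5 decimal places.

3.03831

x2 = 3.25000 − 6.07812·(3.25000 − 3.00000) / (6.07812 − (-1.10000))
   = 3.25000 − (1.5195300)/(7.1781200) = 3.0383109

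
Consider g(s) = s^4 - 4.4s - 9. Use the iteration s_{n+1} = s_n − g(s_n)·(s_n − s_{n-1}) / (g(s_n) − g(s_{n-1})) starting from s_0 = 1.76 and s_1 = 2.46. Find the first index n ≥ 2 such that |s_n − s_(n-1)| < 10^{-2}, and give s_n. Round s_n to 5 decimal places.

n = 5, s_n = 2.06178

g(1.76) = -7.1488742, g(2.46) = 16.7978626
s_2 = 2.4600000 − 16.7978626·(0.7000000)/(23.9467368) = 1.9689726;  |Δ| = 0.4910274
g(1.9689726) = -2.6334894
s_3 = 1.9689726 − (-2.6334894)·(-0.4910274)/(-19.4313519) = 2.0355205;  |Δ| = 0.0665479
g(2.0355205) = -0.7889934
s_4 = 2.0355205 − (-0.7889934)·(0.0665479)/(1.8444960) = 2.0639867;  |Δ| = 0.0284662
g(2.0639867) = 0.0664093
s_5 = 2.0639867 − 0.0664093·(0.0284662)/(0.8554026) = 2.0617767;  |Δ| = 0.0022100
|s_5 − s_4| = 0.0022100 < 10^{-2}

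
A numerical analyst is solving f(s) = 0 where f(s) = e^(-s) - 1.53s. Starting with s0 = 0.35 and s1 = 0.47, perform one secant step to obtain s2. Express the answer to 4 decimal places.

f(0.35) = 0.169188, f(0.47) = -0.094098
s2 = 0.470000 − (-0.094098)·(0.470000 − 0.350000) / (-0.094098 − 0.169188) = 0.470000 − (-0.011292)/(-0.263286) = 0.427112

0.4271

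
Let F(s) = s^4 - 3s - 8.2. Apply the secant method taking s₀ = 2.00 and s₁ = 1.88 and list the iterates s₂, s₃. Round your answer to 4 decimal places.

1.9314, 1.9346

F(2.00) = 1.800000, F(1.88) = -1.348017
s₂ = 1.880000 − (-1.348017)·(1.880000 − 2.000000) / (-1.348017 − 1.800000) = 1.880000 − (0.161762)/(-3.148017) = 1.931385
F(1.931385) = -0.079395
s₃ = 1.931385 − (-0.079395)·(1.931385 − 1.880000) / (-0.079395 − (-1.348017)) = 1.931385 − (-0.004080)/(1.268621) = 1.934601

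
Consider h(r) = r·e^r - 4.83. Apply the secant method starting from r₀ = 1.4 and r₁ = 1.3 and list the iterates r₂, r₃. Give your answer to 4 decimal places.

h(1.4) = 0.847280, h(1.3) = -0.059914
r₂ = 1.300000 − (-0.059914)·(1.300000 − 1.400000) / (-0.059914 − 0.847280) = 1.300000 − (0.005991)/(-0.907194) = 1.306604
h(1.306604) = -0.003913
r₃ = 1.306604 − (-0.003913)·(1.306604 − 1.300000) / (-0.003913 − (-0.059914)) = 1.306604 − (-0.000026)/(0.056002) = 1.307066

1.3066, 1.3071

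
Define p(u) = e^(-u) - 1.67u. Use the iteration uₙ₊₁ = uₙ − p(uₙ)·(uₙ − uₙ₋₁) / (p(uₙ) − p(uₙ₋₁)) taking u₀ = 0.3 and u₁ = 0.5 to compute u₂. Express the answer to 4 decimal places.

0.4024

p(0.3) = 0.239818, p(0.5) = -0.228469
u₂ = 0.500000 − (-0.228469)·(0.500000 − 0.300000) / (-0.228469 − 0.239818) = 0.500000 − (-0.045694)/(-0.468288) = 0.402423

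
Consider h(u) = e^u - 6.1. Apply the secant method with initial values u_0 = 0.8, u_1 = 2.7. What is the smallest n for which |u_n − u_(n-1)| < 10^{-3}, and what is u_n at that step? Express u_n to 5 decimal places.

n = 7, u_n = 1.80829

h(0.8) = -3.8744591, h(2.7) = 8.7797317
u_2 = 2.7000000 − 8.7797317·(1.9000000)/(12.6541908) = 1.3817418;  |Δ| = 1.3182582
h(1.3817418) = -2.1181687
u_3 = 1.3817418 − (-2.1181687)·(-1.3182582)/(-10.8979004) = 1.6379649;  |Δ| = 0.2562230
h(1.6379649) = -0.9553112
u_4 = 1.6379649 − (-0.9553112)·(0.2562230)/(1.1628575) = 1.8484573;  |Δ| = 0.2104925
h(1.8484573) = 0.2500161
u_5 = 1.8484573 − 0.2500161·(0.2104925)/(1.2053273) = 1.8047958;  |Δ| = 0.0436616
h(1.8047958) = -0.0212702
u_6 = 1.8047958 − (-0.0212702)·(-0.0436616)/(-0.2712863) = 1.8082190;  |Δ| = 0.0034233
h(1.8082190) = -0.0004253
u_7 = 1.8082190 − (-0.0004253)·(0.0034233)/(0.0208449) = 1.8082889;  |Δ| = 0.0000698
|u_7 − u_6| = 0.0000698 < 10^{-3}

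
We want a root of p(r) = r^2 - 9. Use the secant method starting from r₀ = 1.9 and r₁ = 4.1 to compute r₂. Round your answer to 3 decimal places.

2.798

p(1.9) = -5.39000, p(4.1) = 7.81000
r₂ = 4.10000 − 7.81000·(4.10000 − 1.90000) / (7.81000 − (-5.39000)) = 4.10000 − (17.18200)/(13.20000) = 2.79833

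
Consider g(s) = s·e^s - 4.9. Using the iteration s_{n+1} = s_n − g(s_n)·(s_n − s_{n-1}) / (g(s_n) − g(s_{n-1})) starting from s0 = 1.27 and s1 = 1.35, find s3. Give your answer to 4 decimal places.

1.3152

g(1.27) = -0.377717, g(1.35) = 0.307524
s2 = 1.350000 − 0.307524·(1.350000 − 1.270000) / (0.307524 − (-0.377717)) = 1.350000 − (0.024602)/(0.685242) = 1.314097
g(1.314097) = -0.009730
s3 = 1.314097 − (-0.009730)·(1.314097 − 1.350000) / (-0.009730 − 0.307524) = 1.314097 − (0.000349)/(-0.317255) = 1.315199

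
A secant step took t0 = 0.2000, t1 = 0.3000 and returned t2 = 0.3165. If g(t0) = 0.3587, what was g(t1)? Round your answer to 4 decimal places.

The secant line through (0.2000, 0.3587) and (0.3000, g(t1)) crosses zero at t2 = 0.3165.
So (0.2000, 0.3587), (0.3000, g(t1)), (0.3165, 0) are collinear:
g(t1) = 0.3587 · (0.3000 − 0.3165) / (0.2000 − 0.3165) = 0.3587 · (-0.016500)/(-0.116500) = 0.050803

0.0508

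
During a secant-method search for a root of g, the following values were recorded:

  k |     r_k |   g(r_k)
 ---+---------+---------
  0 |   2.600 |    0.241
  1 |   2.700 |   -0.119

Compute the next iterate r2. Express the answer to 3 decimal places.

r2 = 2.700 − (-0.119)·(2.700 − 2.600) / (-0.119 − 0.241)
   = 2.700 − (-0.01190)/(-0.36000) = 2.66694

2.667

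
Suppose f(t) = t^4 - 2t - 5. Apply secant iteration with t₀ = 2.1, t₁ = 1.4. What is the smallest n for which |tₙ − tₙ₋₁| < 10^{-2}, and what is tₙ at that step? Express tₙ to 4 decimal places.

n = 5, tₙ = 1.7025

f(2.1) = 10.248100, f(1.4) = -3.958400
t₂ = 1.400000 − (-3.958400)·(-0.700000)/(-14.206500) = 1.595043;  |Δ| = 0.195043
f(1.595043) = -1.717323
t₃ = 1.595043 − (-1.717323)·(0.195043)/(2.241077) = 1.744503;  |Δ| = 0.149460
f(1.744503) = 0.772621
t₄ = 1.744503 − 0.772621·(0.149460)/(2.489944) = 1.698126;  |Δ| = 0.046377
f(1.698126) = -0.080911
t₅ = 1.698126 − (-0.080911)·(-0.046377)/(-0.853532) = 1.702523;  |Δ| = 0.004396
|t₅ − t₄| = 0.004396 < 10^{-2}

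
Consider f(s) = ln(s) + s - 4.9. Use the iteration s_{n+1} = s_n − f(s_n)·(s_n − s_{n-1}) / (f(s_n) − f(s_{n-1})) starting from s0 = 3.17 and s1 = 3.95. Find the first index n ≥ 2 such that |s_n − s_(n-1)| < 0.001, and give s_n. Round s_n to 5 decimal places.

f(3.17) = -0.5762684, f(3.95) = 0.4237156
s2 = 3.9500000 − 0.4237156·(0.7800000)/(0.9999840) = 3.6194966;  |Δ| = 0.3305034
f(3.6194966) = 0.0058315
s3 = 3.6194966 − 0.0058315·(-0.3305034)/(-0.4178841) = 3.6148844;  |Δ| = 0.0046121
f(3.6148844) = -0.0000557
s4 = 3.6148844 − (-0.0000557)·(-0.0046121)/(-0.0058872) = 3.6149281;  |Δ| = 0.0000436
|s4 − s3| = 0.0000436 < 0.001

n = 4, s_n = 3.61493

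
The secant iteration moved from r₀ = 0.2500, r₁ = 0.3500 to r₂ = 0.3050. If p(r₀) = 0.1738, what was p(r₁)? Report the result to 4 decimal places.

The secant line through (0.2500, 0.1738) and (0.3500, p(r₁)) crosses zero at r₂ = 0.3050.
So (0.2500, 0.1738), (0.3500, p(r₁)), (0.3050, 0) are collinear:
p(r₁) = 0.1738 · (0.3500 − 0.3050) / (0.2500 − 0.3050) = 0.1738 · (0.045000)/(-0.055000) = -0.142200

-0.1422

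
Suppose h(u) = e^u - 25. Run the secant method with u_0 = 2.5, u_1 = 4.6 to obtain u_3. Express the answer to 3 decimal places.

h(2.5) = -12.81751, h(4.6) = 74.48432
u_2 = 4.60000 − 74.48432·(4.60000 − 2.50000) / (74.48432 − (-12.81751)) = 4.60000 − (156.41706)/(87.30182) = 2.80832
h(2.80832) = -8.41799
u_3 = 2.80832 − (-8.41799)·(2.80832 − 4.60000) / (-8.41799 − 74.48432) = 2.80832 − (15.08235)/(-82.90230) = 2.99025

2.990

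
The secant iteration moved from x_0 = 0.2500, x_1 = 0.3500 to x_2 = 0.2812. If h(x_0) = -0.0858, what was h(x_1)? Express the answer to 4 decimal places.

0.1892

The secant line through (0.2500, -0.0858) and (0.3500, h(x_1)) crosses zero at x_2 = 0.2812.
So (0.2500, -0.0858), (0.3500, h(x_1)), (0.2812, 0) are collinear:
h(x_1) = -0.0858 · (0.3500 − 0.2812) / (0.2500 − 0.2812) = -0.0858 · (0.068800)/(-0.031200) = 0.189200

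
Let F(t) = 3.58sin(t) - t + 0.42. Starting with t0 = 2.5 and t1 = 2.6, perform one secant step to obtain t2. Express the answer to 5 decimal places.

2.51575

F(2.5) = 0.0625303, F(2.6) = -0.3345051
t2 = 2.6000000 − (-0.3345051)·(2.6000000 − 2.5000000) / (-0.3345051 − 0.0625303) = 2.6000000 − (-0.0334505)/(-0.3970354) = 2.5157493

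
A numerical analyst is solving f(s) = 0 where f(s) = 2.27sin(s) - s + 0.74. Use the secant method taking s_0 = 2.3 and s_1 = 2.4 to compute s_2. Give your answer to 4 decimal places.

f(2.3) = 0.132751, f(2.4) = -0.126699
s_2 = 2.400000 − (-0.126699)·(2.400000 − 2.300000) / (-0.126699 − 0.132751) = 2.400000 − (-0.012670)/(-0.259449) = 2.351166

2.3512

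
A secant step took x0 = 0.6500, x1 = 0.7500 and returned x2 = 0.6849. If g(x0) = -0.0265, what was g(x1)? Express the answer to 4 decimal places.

The secant line through (0.6500, -0.0265) and (0.7500, g(x1)) crosses zero at x2 = 0.6849.
So (0.6500, -0.0265), (0.7500, g(x1)), (0.6849, 0) are collinear:
g(x1) = -0.0265 · (0.7500 − 0.6849) / (0.6500 − 0.6849) = -0.0265 · (0.065100)/(-0.034900) = 0.049431

0.0494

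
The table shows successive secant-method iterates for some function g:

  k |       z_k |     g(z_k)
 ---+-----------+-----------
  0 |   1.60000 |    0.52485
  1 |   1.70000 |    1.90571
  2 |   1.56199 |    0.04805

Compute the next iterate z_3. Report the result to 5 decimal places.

z_3 = 1.56199 − 0.04805·(1.56199 − 1.70000) / (0.04805 − 1.90571)
   = 1.56199 − (-0.0066314)/(-1.8576600) = 1.5584203

1.55842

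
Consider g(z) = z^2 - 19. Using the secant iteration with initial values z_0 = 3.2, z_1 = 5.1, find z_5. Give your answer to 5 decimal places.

g(3.2) = -8.7600000, g(5.1) = 7.0100000
z_2 = 5.1000000 − 7.0100000·(5.1000000 − 3.2000000) / (7.0100000 − (-8.7600000)) = 5.1000000 − (13.3190000)/(15.7700000) = 4.2554217
g(4.2554217) = -0.8913863
z_3 = 4.2554217 − (-0.8913863)·(4.2554217 − 5.1000000) / (-0.8913863 − 7.0100000) = 4.2554217 − (0.7528455)/(-7.9013863) = 4.3507019
g(4.3507019) = -0.0713933
z_4 = 4.3507019 − (-0.0713933)·(4.3507019 − 4.2554217) / (-0.0713933 − (-0.8913863)) = 4.3507019 − (-0.0068024)/(0.8199930) = 4.3589975
g(4.3589975) = 0.0008592
z_5 = 4.3589975 − 0.0008592·(4.3589975 − 4.3507019) / (0.0008592 − (-0.0713933)) = 4.3589975 − (0.0000071)/(0.0722525) = 4.3588989

4.35890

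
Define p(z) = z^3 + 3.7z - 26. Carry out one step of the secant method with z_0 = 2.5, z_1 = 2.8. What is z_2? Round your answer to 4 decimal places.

2.5454

p(2.5) = -1.125000, p(2.8) = 6.312000
z_2 = 2.800000 − 6.312000·(2.800000 − 2.500000) / (6.312000 − (-1.125000)) = 2.800000 − (1.893600)/(7.437000) = 2.545381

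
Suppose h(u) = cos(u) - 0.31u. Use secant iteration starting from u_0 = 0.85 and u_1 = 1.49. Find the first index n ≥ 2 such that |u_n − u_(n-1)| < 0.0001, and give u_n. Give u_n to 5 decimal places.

n = 5, u_n = 1.19223

h(0.85) = 0.3964831, h(1.49) = -0.3811916
u_2 = 1.4900000 − (-0.3811916)·(0.6400000)/(-0.7776747) = 1.1762922;  |Δ| = 0.3137078
h(1.1762922) = 0.0196998
u_3 = 1.1762922 − 0.0196998·(-0.3137078)/(0.4008914) = 1.1917079;  |Δ| = 0.0154156
h(1.1917079) = 0.0006444
u_4 = 1.1917079 − 0.0006444·(0.0154156)/(-0.0190555) = 1.1922291;  |Δ| = 0.0005213
h(1.1922291) = -0.0000016
u_5 = 1.1922291 − (-0.0000016)·(0.0005213)/(-0.0006459) = 1.1922279;  |Δ| = 0.0000013
|u_5 − u_4| = 0.0000013 < 0.0001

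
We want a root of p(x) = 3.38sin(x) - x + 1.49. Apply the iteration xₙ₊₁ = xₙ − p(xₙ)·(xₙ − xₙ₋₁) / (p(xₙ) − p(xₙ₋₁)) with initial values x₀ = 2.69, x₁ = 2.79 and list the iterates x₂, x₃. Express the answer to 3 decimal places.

2.757, 2.757

p(2.69) = 0.27503, p(2.79) = -0.13595
x₂ = 2.79000 − (-0.13595)·(2.79000 − 2.69000) / (-0.13595 − 0.27503) = 2.79000 − (-0.01360)/(-0.41098) = 2.75692
p(2.75692) = 0.00144
x₃ = 2.75692 − 0.00144·(2.75692 − 2.79000) / (0.00144 − (-0.13595)) = 2.75692 − (-0.00005)/(0.13739) = 2.75727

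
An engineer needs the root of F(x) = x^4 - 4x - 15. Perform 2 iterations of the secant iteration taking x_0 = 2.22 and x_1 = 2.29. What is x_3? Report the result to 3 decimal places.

F(2.22) = 0.40913, F(2.29) = 3.34058
x_2 = 2.29000 − 3.34058·(2.29000 − 2.22000) / (3.34058 − 0.40913) = 2.29000 − (0.23384)/(2.93146) = 2.21023
F(2.21023) = 0.02346
x_3 = 2.21023 − 0.02346·(2.21023 − 2.29000) / (0.02346 − 3.34058) = 2.21023 − (-0.00187)/(-3.31712) = 2.20967

2.210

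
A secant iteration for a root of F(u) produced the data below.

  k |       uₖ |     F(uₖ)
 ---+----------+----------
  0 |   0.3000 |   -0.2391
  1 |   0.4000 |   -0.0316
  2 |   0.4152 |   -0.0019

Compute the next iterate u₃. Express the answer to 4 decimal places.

0.4162

u₃ = 0.4152 − (-0.0019)·(0.4152 − 0.4000) / (-0.0019 − (-0.0316))
   = 0.4152 − (-0.000029)/(0.029700) = 0.416172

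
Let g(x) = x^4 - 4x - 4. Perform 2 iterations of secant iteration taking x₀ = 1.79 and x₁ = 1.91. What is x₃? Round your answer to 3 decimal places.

g(1.79) = -0.89374, g(1.91) = 1.66863
x₂ = 1.91000 − 1.66863·(1.91000 − 1.79000) / (1.66863 − (-0.89374)) = 1.91000 − (0.20024)/(2.56238) = 1.83186
g(1.83186) = -0.06674
x₃ = 1.83186 − (-0.06674)·(1.83186 − 1.91000) / (-0.06674 − 1.66863) = 1.83186 − (0.00522)/(-1.73537) = 1.83486

1.835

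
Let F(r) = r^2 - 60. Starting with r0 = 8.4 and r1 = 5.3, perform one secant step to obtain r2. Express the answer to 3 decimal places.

F(8.4) = 10.56000, F(5.3) = -31.91000
r2 = 5.30000 − (-31.91000)·(5.30000 − 8.40000) / (-31.91000 − 10.56000) = 5.30000 − (98.92100)/(-42.47000) = 7.62920

7.629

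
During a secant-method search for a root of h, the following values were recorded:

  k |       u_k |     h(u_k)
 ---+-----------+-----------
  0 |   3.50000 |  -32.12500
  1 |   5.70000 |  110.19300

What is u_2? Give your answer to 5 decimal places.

3.99660

u_2 = 5.70000 − 110.19300·(5.70000 − 3.50000) / (110.19300 − (-32.12500))
   = 5.70000 − (242.4246000)/(142.3180000) = 3.9965992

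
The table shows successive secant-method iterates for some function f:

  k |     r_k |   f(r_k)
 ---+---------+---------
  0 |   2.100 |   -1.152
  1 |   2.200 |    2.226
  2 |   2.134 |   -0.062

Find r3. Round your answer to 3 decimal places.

r3 = 2.134 − (-0.062)·(2.134 − 2.200) / (-0.062 − 2.226)
   = 2.134 − (0.00409)/(-2.28800) = 2.13579

2.136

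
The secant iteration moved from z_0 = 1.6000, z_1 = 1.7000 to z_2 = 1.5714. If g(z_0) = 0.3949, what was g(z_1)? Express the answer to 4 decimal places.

1.7757

The secant line through (1.6000, 0.3949) and (1.7000, g(z_1)) crosses zero at z_2 = 1.5714.
So (1.6000, 0.3949), (1.7000, g(z_1)), (1.5714, 0) are collinear:
g(z_1) = 0.3949 · (1.7000 − 1.5714) / (1.6000 − 1.5714) = 0.3949 · (0.128600)/(0.028600) = 1.775669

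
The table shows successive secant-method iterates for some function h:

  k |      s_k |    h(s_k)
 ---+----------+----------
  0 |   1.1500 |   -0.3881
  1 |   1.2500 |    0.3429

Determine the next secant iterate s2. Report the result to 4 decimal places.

s2 = 1.2500 − 0.3429·(1.2500 − 1.1500) / (0.3429 − (-0.3881))
   = 1.2500 − (0.034290)/(0.731000) = 1.203092

1.2031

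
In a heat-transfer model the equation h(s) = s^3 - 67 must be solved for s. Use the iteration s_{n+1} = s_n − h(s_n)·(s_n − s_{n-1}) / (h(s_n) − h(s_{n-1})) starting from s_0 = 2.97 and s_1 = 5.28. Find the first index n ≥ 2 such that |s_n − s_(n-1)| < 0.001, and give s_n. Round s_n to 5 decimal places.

h(2.97) = -40.8019270, h(5.28) = 80.1979520
s_2 = 5.2800000 − 80.1979520·(2.3100000)/(120.9998790) = 3.7489467;  |Δ| = 1.5310533
h(3.7489467) = -14.3100504
s_3 = 3.7489467 − (-14.3100504)·(-1.5310533)/(-94.5080024) = 3.9807731;  |Δ| = 0.2318264
h(3.9807731) = -3.9184640
s_4 = 3.9807731 − (-3.9184640)·(0.2318264)/(10.3915864) = 4.0681903;  |Δ| = 0.0874172
h(4.0681903) = 0.3292488
s_5 = 4.0681903 − 0.3292488·(0.0874172)/(4.2477128) = 4.0614144;  |Δ| = 0.0067759
h(4.0614144) = -0.0066173
s_6 = 4.0614144 − (-0.0066173)·(-0.0067759)/(-0.3358661) = 4.0615479;  |Δ| = 0.0001335
|s_6 − s_5| = 0.0001335 < 0.001

n = 6, s_n = 4.06155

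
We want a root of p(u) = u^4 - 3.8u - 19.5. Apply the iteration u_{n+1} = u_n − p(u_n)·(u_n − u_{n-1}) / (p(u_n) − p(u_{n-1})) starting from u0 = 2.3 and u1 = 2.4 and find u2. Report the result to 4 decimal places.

2.3053

p(2.3) = -0.255900, p(2.4) = 4.557600
u2 = 2.400000 − 4.557600·(2.400000 − 2.300000) / (4.557600 − (-0.255900)) = 2.400000 − (0.455760)/(4.813500) = 2.305316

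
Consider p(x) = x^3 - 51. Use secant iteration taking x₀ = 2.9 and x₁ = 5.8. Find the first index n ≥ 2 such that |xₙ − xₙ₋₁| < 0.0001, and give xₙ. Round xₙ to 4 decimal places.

n = 7, xₙ = 3.7084

p(2.9) = -26.611000, p(5.8) = 144.112000
x₂ = 5.800000 − 144.112000·(2.900000)/(170.723000) = 3.352030;  |Δ| = 2.447970
p(3.352030) = -13.336242
x₃ = 3.352030 − (-13.336242)·(-2.447970)/(-157.448242) = 3.559379;  |Δ| = 0.207349
p(3.559379) = -5.905598
x₄ = 3.559379 − (-5.905598)·(0.207349)/(7.430644) = 3.724172;  |Δ| = 0.164793
p(3.724172) = 0.652243
x₅ = 3.724172 − 0.652243·(0.164793)/(6.557841) = 3.707782;  |Δ| = 0.016390
p(3.707782) = -0.026735
x₆ = 3.707782 − (-0.026735)·(-0.016390)/(-0.678978) = 3.708427;  |Δ| = 0.000645
p(3.708427) = -0.000113
x₇ = 3.708427 − (-0.000113)·(0.000645)/(0.026622) = 3.708430;  |Δ| = 0.000003
|x₇ − x₆| = 0.000003 < 0.0001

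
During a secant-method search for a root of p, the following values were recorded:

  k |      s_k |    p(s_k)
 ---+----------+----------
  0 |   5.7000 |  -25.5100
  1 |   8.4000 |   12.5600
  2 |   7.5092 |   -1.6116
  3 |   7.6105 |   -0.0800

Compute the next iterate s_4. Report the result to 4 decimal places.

7.6158

s_4 = 7.6105 − (-0.0800)·(7.6105 − 7.5092) / (-0.0800 − (-1.6116))
   = 7.6105 − (-0.008104)/(1.531600) = 7.615791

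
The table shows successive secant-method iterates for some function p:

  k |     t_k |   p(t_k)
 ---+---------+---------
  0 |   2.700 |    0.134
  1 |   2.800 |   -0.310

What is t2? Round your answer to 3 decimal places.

2.730

t2 = 2.800 − (-0.310)·(2.800 − 2.700) / (-0.310 − 0.134)
   = 2.800 − (-0.03100)/(-0.44400) = 2.73018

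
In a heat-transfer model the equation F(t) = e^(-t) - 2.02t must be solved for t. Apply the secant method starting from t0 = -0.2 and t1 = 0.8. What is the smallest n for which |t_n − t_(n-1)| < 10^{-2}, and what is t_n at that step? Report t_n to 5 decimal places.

F(-0.2) = 1.6254028, F(0.8) = -1.1666710
t2 = 0.8000000 − (-1.1666710)·(1.0000000)/(-2.7920738) = 0.3821489;  |Δ| = 0.4178511
F(0.3821489) = -0.0895474
t3 = 0.3821489 − (-0.0895474)·(-0.4178511)/(1.0771236) = 0.3474106;  |Δ| = 0.0347383
F(0.3474106) = 0.0047458
t4 = 0.3474106 − 0.0047458·(-0.0347383)/(0.0942932) = 0.3491590;  |Δ| = 0.0017484
|t4 − t3| = 0.0017484 < 10^{-2}

n = 4, t_n = 0.34916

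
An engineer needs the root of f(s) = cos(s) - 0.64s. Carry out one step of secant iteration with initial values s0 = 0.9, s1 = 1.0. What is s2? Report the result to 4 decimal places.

f(0.9) = 0.045610, f(1.0) = -0.099698
s2 = 1.000000 − (-0.099698)·(1.000000 − 0.900000) / (-0.099698 − 0.045610) = 1.000000 − (-0.009970)/(-0.145308) = 0.931389

0.9314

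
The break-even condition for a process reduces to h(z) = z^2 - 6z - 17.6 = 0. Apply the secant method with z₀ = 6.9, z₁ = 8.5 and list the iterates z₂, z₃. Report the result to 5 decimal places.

8.11170, 8.15604

h(6.9) = -11.3900000, h(8.5) = 3.6500000
z₂ = 8.5000000 − 3.6500000·(8.5000000 − 6.9000000) / (3.6500000 − (-11.3900000)) = 8.5000000 − (5.8400000)/(15.0400000) = 8.1117021
h(8.1117021) = -0.4705014
z₃ = 8.1117021 − (-0.4705014)·(8.1117021 − 8.5000000) / (-0.4705014 − 3.6500000) = 8.1117021 − (0.1826947)/(-4.1205014) = 8.1560401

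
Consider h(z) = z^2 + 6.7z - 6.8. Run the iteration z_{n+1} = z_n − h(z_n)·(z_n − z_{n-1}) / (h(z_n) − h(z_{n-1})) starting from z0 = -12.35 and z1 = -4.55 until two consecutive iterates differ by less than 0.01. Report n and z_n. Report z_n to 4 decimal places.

h(-12.35) = 62.977500, h(-4.55) = -16.582500
z2 = -4.550000 − (-16.582500)·(7.800000)/(-79.560000) = -6.175735;  |Δ| = 1.625735
h(-6.175735) = -10.037720
z3 = -6.175735 − (-10.037720)·(-1.625735)/(6.544780) = -8.669123;  |Δ| = 2.493388
h(-8.669123) = 10.270573
z4 = -8.669123 − 10.270573·(-2.493388)/(20.308293) = -7.408135;  |Δ| = 1.260988
h(-7.408135) = -1.554042
z5 = -7.408135 − (-1.554042)·(1.260988)/(-11.824614) = -7.573859;  |Δ| = 0.165725
h(-7.573859) = -0.181512
z6 = -7.573859 − (-0.181512)·(-0.165725)/(1.372530) = -7.595776;  |Δ| = 0.021916
h(-7.595776) = 0.004112
z7 = -7.595776 − 0.004112·(-0.021916)/(0.185625) = -7.595290;  |Δ| = 0.000486
|z7 − z6| = 0.000486 < 0.01

n = 7, z_n = -7.5953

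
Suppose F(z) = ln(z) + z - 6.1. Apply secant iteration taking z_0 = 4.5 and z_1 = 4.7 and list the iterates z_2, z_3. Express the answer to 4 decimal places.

4.5788, 4.5786

F(4.5) = -0.095923, F(4.7) = 0.147563
z_2 = 4.700000 − 0.147563·(4.700000 − 4.500000) / (0.147563 − (-0.095923)) = 4.700000 − (0.029513)/(0.243485) = 4.578791
F(4.578791) = 0.000226
z_3 = 4.578791 − 0.000226·(4.578791 − 4.700000) / (0.000226 − 0.147563) = 4.578791 − (-0.000027)/(-0.147336) = 4.578605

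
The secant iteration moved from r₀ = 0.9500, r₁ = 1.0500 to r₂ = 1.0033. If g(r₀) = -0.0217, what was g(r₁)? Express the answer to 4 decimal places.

The secant line through (0.9500, -0.0217) and (1.0500, g(r₁)) crosses zero at r₂ = 1.0033.
So (0.9500, -0.0217), (1.0500, g(r₁)), (1.0033, 0) are collinear:
g(r₁) = -0.0217 · (1.0500 − 1.0033) / (0.9500 − 1.0033) = -0.0217 · (0.046700)/(-0.053300) = 0.019013

0.0190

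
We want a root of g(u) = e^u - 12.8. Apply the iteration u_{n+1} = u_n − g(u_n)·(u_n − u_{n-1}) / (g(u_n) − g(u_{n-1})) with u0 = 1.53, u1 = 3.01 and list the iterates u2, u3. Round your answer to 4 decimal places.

2.3028, 2.4952

g(1.53) = -8.181823, g(3.01) = 7.487400
u2 = 3.010000 − 7.487400·(3.010000 − 1.530000) / (7.487400 − (-8.181823)) = 3.010000 − (11.081352)/(15.669223) = 2.302795
g(2.302795) = -2.797900
u3 = 2.302795 − (-2.797900)·(2.302795 − 3.010000) / (-2.797900 − 7.487400) = 2.302795 − (1.978689)/(-10.285300) = 2.495175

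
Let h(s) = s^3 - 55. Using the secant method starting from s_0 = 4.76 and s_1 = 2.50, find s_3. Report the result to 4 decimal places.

h(4.76) = 52.850176, h(2.50) = -39.375000
s_2 = 2.500000 − (-39.375000)·(2.500000 − 4.760000) / (-39.375000 − 52.850176) = 2.500000 − (88.987500)/(-92.225176) = 3.464894
h(3.464894) = -13.402256
s_3 = 3.464894 − (-13.402256)·(3.464894 − 2.500000) / (-13.402256 − (-39.375000)) = 3.464894 − (-12.931753)/(25.972744) = 3.962791

3.9628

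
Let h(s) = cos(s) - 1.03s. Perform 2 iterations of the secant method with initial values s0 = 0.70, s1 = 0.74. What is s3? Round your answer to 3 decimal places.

0.726

h(0.70) = 0.04384, h(0.74) = -0.02373
s2 = 0.74000 − (-0.02373)·(0.74000 − 0.70000) / (-0.02373 − 0.04384) = 0.74000 − (-0.00095)/(-0.06757) = 0.72595
h(0.72595) = 0.00014
s3 = 0.72595 − 0.00014·(0.72595 − 0.74000) / (0.00014 − (-0.02373)) = 0.72595 − (0.00000)/(0.02387) = 0.72603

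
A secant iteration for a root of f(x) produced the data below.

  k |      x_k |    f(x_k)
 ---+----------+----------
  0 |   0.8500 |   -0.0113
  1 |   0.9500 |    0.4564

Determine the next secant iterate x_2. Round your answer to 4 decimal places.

0.8524

x_2 = 0.9500 − 0.4564·(0.9500 − 0.8500) / (0.4564 − (-0.0113))
   = 0.9500 − (0.045640)/(0.467700) = 0.852416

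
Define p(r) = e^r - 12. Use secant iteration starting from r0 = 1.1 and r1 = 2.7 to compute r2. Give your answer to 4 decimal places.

p(1.1) = -8.995834, p(2.7) = 2.879732
r2 = 2.700000 − 2.879732·(2.700000 − 1.100000) / (2.879732 − (-8.995834)) = 2.700000 − (4.607571)/(11.875566) = 2.312013

2.3120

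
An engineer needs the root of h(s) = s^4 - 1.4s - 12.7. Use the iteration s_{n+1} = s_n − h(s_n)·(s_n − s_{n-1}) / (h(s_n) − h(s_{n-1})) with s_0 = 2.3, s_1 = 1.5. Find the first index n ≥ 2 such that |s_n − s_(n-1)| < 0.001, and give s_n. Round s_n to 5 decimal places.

h(2.3) = 12.0641000, h(1.5) = -9.7375000
s_2 = 1.5000000 − (-9.7375000)·(-0.8000000)/(-21.8016000) = 1.8573132;  |Δ| = 0.3573132
h(1.8573132) = -3.4004127
s_3 = 1.8573132 − (-3.4004127)·(0.3573132)/(6.3370873) = 2.0490436;  |Δ| = 0.1917304
h(2.0490436) = 2.0594118
s_4 = 2.0490436 − 2.0594118·(0.1917304)/(5.4598245) = 1.9767241;  |Δ| = 0.0723195
h(1.9767241) = -0.1993399
s_5 = 1.9767241 − (-0.1993399)·(-0.0723195)/(-2.2587518) = 1.9831065;  |Δ| = 0.0063824
h(1.9831065) = -0.0101306
s_6 = 1.9831065 − (-0.0101306)·(0.0063824)/(0.1892093) = 1.9834482;  |Δ| = 0.0003417
|s_6 − s_5| = 0.0003417 < 0.001

n = 6, s_n = 1.98345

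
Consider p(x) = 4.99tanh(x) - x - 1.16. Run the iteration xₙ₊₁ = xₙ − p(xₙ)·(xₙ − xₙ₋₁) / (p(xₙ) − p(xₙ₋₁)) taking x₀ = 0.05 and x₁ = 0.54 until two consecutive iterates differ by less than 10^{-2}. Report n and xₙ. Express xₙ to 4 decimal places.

n = 4, xₙ = 0.3018

p(0.05) = -0.960708, p(0.54) = 0.760010
x₂ = 0.540000 − 0.760010·(0.490000)/(1.720718) = 0.323576;  |Δ| = 0.216424
p(0.323576) = 0.076980
x₃ = 0.323576 − 0.076980·(-0.216424)/(-0.683030) = 0.299184;  |Δ| = 0.024392
p(0.299184) = -0.009261
x₄ = 0.299184 − (-0.009261)·(-0.024392)/(-0.086241) = 0.301803;  |Δ| = 0.002619
|x₄ − x₃| = 0.002619 < 10^{-2}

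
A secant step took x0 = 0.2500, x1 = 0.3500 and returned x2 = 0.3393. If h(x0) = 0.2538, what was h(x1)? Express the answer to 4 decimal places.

The secant line through (0.2500, 0.2538) and (0.3500, h(x1)) crosses zero at x2 = 0.3393.
So (0.2500, 0.2538), (0.3500, h(x1)), (0.3393, 0) are collinear:
h(x1) = 0.2538 · (0.3500 − 0.3393) / (0.2500 − 0.3393) = 0.2538 · (0.010700)/(-0.089300) = -0.030411

-0.0304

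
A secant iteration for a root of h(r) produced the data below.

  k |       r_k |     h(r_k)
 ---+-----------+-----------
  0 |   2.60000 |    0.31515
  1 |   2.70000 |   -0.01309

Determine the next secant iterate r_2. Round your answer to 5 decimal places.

2.69601

r_2 = 2.70000 − (-0.01309)·(2.70000 − 2.60000) / (-0.01309 − 0.31515)
   = 2.70000 − (-0.0013090)/(-0.3282400) = 2.6960121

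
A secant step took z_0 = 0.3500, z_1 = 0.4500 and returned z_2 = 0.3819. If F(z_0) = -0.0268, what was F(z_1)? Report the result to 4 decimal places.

0.0572

The secant line through (0.3500, -0.0268) and (0.4500, F(z_1)) crosses zero at z_2 = 0.3819.
So (0.3500, -0.0268), (0.4500, F(z_1)), (0.3819, 0) are collinear:
F(z_1) = -0.0268 · (0.4500 − 0.3819) / (0.3500 − 0.3819) = -0.0268 · (0.068100)/(-0.031900) = 0.057213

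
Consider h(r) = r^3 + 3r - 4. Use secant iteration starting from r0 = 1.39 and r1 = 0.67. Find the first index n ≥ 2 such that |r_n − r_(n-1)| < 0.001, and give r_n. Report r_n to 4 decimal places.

n = 5, r_n = 1.0000

h(1.39) = 2.855619, h(0.67) = -1.689237
r2 = 0.670000 − (-1.689237)·(-0.720000)/(-4.544856) = 0.937610;  |Δ| = 0.267610
h(0.937610) = -0.362903
r3 = 0.937610 − (-0.362903)·(0.267610)/(1.326334) = 1.010832;  |Δ| = 0.073222
h(1.010832) = 0.065347
r4 = 1.010832 − 0.065347·(0.073222)/(0.428250) = 0.999659;  |Δ| = 0.011173
h(0.999659) = -0.002044
r5 = 0.999659 − (-0.002044)·(-0.011173)/(-0.067391) = 0.999998;  |Δ| = 0.000339
|r5 − r4| = 0.000339 < 0.001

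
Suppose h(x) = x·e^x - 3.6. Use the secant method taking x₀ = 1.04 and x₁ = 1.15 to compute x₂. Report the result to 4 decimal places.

1.1449

h(1.04) = -0.657614, h(1.15) = 0.031922
x₂ = 1.150000 − 0.031922·(1.150000 − 1.040000) / (0.031922 − (-0.657614)) = 1.150000 − (0.003511)/(0.689536) = 1.144908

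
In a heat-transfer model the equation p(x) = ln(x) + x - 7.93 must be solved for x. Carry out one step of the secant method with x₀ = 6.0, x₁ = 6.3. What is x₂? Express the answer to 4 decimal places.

p(6.0) = -0.138241, p(6.3) = 0.210550
x₂ = 6.300000 − 0.210550·(6.300000 − 6.000000) / (0.210550 − (-0.138241)) = 6.300000 − (0.063165)/(0.348790) = 6.118903

6.1189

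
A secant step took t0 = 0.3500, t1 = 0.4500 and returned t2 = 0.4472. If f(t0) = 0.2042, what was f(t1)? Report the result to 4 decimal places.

-0.0059

The secant line through (0.3500, 0.2042) and (0.4500, f(t1)) crosses zero at t2 = 0.4472.
So (0.3500, 0.2042), (0.4500, f(t1)), (0.4472, 0) are collinear:
f(t1) = 0.2042 · (0.4500 − 0.4472) / (0.3500 − 0.4472) = 0.2042 · (0.002800)/(-0.097200) = -0.005882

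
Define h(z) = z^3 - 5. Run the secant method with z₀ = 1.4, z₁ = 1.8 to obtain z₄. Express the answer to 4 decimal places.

h(1.4) = -2.256000, h(1.8) = 0.832000
z₂ = 1.800000 − 0.832000·(1.800000 − 1.400000) / (0.832000 − (-2.256000)) = 1.800000 − (0.332800)/(3.088000) = 1.692228
h(1.692228) = -0.154076
z₃ = 1.692228 − (-0.154076)·(1.692228 − 1.800000) / (-0.154076 − 0.832000) = 1.692228 − (0.016605)/(-0.986076) = 1.709068
h(1.709068) = -0.007965
z₄ = 1.709068 − (-0.007965)·(1.709068 − 1.692228) / (-0.007965 − (-0.154076)) = 1.709068 − (-0.000134)/(0.146111) = 1.709985

1.7100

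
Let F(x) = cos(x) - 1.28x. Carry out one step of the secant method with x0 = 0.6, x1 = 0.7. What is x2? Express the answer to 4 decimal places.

F(0.6) = 0.057336, F(0.7) = -0.131158
x2 = 0.700000 − (-0.131158)·(0.700000 − 0.600000) / (-0.131158 − 0.057336) = 0.700000 − (-0.013116)/(-0.188493) = 0.630418

0.6304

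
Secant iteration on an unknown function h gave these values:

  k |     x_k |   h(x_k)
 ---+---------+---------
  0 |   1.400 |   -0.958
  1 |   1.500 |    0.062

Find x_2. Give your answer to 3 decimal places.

1.494

x_2 = 1.500 − 0.062·(1.500 − 1.400) / (0.062 − (-0.958))
   = 1.500 − (0.00620)/(1.02000) = 1.49392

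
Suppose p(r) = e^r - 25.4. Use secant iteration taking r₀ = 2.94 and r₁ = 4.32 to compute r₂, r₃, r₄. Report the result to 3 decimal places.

3.099, 3.173, 3.239

p(2.94) = -6.48415, p(4.32) = 49.78863
r₂ = 4.32000 − 49.78863·(4.32000 − 2.94000) / (49.78863 − (-6.48415)) = 4.32000 − (68.70831)/(56.27278) = 3.09901
p(3.09901) = -3.22394
r₃ = 3.09901 − (-3.22394)·(3.09901 − 4.32000) / (-3.22394 − 49.78863) = 3.09901 − (3.93638)/(-53.01256) = 3.17327
p(3.17327) = -1.51460
r₄ = 3.17327 − (-1.51460)·(3.17327 − 3.09901) / (-1.51460 − (-3.22394)) = 3.17327 − (-0.11246)/(1.70933) = 3.23906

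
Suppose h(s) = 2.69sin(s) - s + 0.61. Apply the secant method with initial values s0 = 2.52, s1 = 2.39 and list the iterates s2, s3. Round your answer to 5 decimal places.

h(2.52) = -0.3435306, h(2.39) = 0.0567407
s2 = 2.3900000 − 0.0567407·(2.3900000 − 2.5200000) / (0.0567407 − (-0.3435306)) = 2.3900000 − (-0.0073763)/(0.4002712) = 2.4084282
h(2.4084282) = 0.0017853
s3 = 2.4084282 − 0.0017853·(2.4084282 − 2.3900000) / (0.0017853 − 0.0567407) = 2.4084282 − (0.0000329)/(-0.0549554) = 2.4090269

2.40843, 2.40903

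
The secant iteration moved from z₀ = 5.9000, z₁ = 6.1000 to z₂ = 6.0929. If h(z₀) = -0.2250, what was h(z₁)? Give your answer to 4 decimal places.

The secant line through (5.9000, -0.2250) and (6.1000, h(z₁)) crosses zero at z₂ = 6.0929.
So (5.9000, -0.2250), (6.1000, h(z₁)), (6.0929, 0) are collinear:
h(z₁) = -0.2250 · (6.1000 − 6.0929) / (5.9000 − 6.0929) = -0.2250 · (0.007100)/(-0.192900) = 0.008281

0.0083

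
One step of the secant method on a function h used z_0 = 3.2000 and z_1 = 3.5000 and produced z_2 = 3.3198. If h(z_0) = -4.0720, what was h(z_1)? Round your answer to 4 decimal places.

6.1250

The secant line through (3.2000, -4.0720) and (3.5000, h(z_1)) crosses zero at z_2 = 3.3198.
So (3.2000, -4.0720), (3.5000, h(z_1)), (3.3198, 0) are collinear:
h(z_1) = -4.0720 · (3.5000 − 3.3198) / (3.2000 − 3.3198) = -4.0720 · (0.180200)/(-0.119800) = 6.124995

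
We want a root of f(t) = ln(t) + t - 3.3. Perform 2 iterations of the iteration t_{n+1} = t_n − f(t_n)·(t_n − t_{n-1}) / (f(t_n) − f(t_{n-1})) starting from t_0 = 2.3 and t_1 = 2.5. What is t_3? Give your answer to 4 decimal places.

2.4173

f(2.3) = -0.167091, f(2.5) = 0.116291
t_2 = 2.500000 − 0.116291·(2.500000 − 2.300000) / (0.116291 − (-0.167091)) = 2.500000 − (0.023258)/(0.283382) = 2.417926
f(2.417926) = 0.000837
t_3 = 2.417926 − 0.000837·(2.417926 − 2.500000) / (0.000837 − 0.116291) = 2.417926 − (-0.000069)/(-0.115454) = 2.417332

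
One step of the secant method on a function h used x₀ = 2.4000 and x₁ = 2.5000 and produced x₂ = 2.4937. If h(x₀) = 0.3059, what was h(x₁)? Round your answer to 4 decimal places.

-0.0206

The secant line through (2.4000, 0.3059) and (2.5000, h(x₁)) crosses zero at x₂ = 2.4937.
So (2.4000, 0.3059), (2.5000, h(x₁)), (2.4937, 0) are collinear:
h(x₁) = 0.3059 · (2.5000 − 2.4937) / (2.4000 − 2.4937) = 0.3059 · (0.006300)/(-0.093700) = -0.020567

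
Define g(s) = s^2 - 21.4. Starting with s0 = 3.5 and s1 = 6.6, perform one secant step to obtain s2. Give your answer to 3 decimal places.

4.406

g(3.5) = -9.15000, g(6.6) = 22.16000
s2 = 6.60000 − 22.16000·(6.60000 − 3.50000) / (22.16000 − (-9.15000)) = 6.60000 − (68.69600)/(31.31000) = 4.40594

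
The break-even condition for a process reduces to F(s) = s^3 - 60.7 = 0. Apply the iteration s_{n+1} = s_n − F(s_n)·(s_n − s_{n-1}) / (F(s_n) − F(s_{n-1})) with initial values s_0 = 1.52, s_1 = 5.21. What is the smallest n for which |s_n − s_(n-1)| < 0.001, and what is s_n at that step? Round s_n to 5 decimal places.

n = 7, s_n = 3.93003

F(1.52) = -57.1881920, F(5.21) = 80.7207610
s_2 = 5.2100000 − 80.7207610·(3.6900000)/(137.9089530) = 3.0501721;  |Δ| = 2.1598279
F(3.0501721) = -32.3225726
s_3 = 3.0501721 − (-32.3225726)·(-2.1598279)/(-113.0433336) = 3.6677334;  |Δ| = 0.6175614
F(3.6677334) = -11.3606649
s_4 = 3.6677334 − (-11.3606649)·(0.6175614)/(20.9619077) = 4.0024314;  |Δ| = 0.3346980
F(4.0024314) = 3.4167777
s_5 = 4.0024314 − 3.4167777·(0.3346980)/(14.7774426) = 3.9250439;  |Δ| = 0.0773874
F(3.9250439) = -0.2308908
s_6 = 3.9250439 − (-0.2308908)·(-0.0773874)/(-3.6476685) = 3.9299424;  |Δ| = 0.0048985
F(3.9299424) = -0.0042104
s_7 = 3.9299424 − (-0.0042104)·(0.0048985)/(0.2266804) = 3.9300334;  |Δ| = 0.0000910
|s_7 − s_6| = 0.0000910 < 0.001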